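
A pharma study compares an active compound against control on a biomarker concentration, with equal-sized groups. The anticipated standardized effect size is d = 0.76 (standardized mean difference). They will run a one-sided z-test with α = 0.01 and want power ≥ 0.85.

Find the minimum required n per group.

Set Φ(δ − 2.326) = 0.85; then δ − 2.326 = Φ⁻¹(0.85) = 1.036, giving δ = 3.363.
δ = d·√(n/2) ⇒ n = 2(δ/d)² = 2 × (3.363 / 0.76)² = 39.16.
Round up to the next whole unit.

n = 40 per group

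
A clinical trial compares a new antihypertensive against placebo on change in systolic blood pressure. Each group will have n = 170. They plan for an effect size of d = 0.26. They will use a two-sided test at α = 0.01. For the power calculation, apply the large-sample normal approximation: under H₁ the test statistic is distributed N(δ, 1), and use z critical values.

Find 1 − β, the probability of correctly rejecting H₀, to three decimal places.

Noncentrality parameter: λ = d·√(n/2) = 0.26 × √(170/2) = 2.3971
Critical value for a two-sided test at α = 0.01: z_{α/2} = 2.576.
Power = Φ(λ − 2.576) + Φ(−λ − 2.576) = Φ(-0.179) + Φ(-4.973) = 0.4291 + 0.0000 = 0.4291.

Power ≈ 0.429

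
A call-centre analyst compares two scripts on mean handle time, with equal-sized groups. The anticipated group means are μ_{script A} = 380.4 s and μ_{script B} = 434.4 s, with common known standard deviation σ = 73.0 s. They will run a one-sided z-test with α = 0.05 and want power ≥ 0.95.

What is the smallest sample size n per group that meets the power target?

n = 40 per group

Standardized effect: d = |μ_{script A} − μ_{script B}| / σ = |380.4 − 434.4| / 73.0 = 0.7397
For power 0.95 need Φ(δ − z_{0.05}) = 0.95, so δ = z_{0.05} + z_{0.05} = 1.645 + 1.645 = 3.290.
δ = d·√(n/2) ⇒ n = 2(δ/d)² = 2 × (3.290 / 0.7397)² = 39.56.
Rounding up, n = 40 per group.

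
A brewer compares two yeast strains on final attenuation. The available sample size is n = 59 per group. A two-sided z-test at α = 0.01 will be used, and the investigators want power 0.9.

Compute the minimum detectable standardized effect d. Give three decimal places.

d ≈ 0.710

Need Φ(δ − 2.576) = 0.9, so δ = 2.576 + 1.282 = 3.857.
(The second rejection-region term Φ(−δ − z_{α/2}) is negligible and dropped.)
δ = d·√(n/2) ⇒ d = δ/√(n/2) = 3.857/√(59/2) = 0.7102.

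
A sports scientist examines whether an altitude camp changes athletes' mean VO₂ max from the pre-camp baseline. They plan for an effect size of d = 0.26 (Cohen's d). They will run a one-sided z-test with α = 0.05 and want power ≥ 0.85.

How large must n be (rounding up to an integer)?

For power 0.85 need Φ(δ − z_{0.05}) = 0.85, so δ = z_{0.05} + z_{0.15} = 1.645 + 1.036 = 2.681.
δ = d·√n ⇒ n = (δ/d)² = (2.681 / 0.26)² = 106.35.
Rounding up, n = 107.

n = 107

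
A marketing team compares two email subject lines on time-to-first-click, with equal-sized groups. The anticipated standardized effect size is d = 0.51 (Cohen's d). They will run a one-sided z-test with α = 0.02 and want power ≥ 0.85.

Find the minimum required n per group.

Set Φ(δ − 2.054) = 0.85; then δ − 2.054 = Φ⁻¹(0.85) = 1.036, giving δ = 3.090.
δ = d·√(n/2) ⇒ n = 2(δ/d)² = 2 × (3.090 / 0.51)² = 73.43.
Rounding up, n = 74 per group.

n = 74 per group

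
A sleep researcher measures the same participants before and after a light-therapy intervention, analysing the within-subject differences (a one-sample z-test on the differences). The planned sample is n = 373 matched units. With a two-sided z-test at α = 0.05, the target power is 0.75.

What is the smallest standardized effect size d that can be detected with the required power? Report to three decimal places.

d ≈ 0.136

Required noncentrality: δ = z_{0.025} + z_{0.25} = 1.960 + 0.674 = 2.634.
(The second rejection-region term Φ(−δ − z_{α/2}) is negligible and dropped.)
δ = d·√n ⇒ d = δ/√n = 2.634/√373 = 0.1364.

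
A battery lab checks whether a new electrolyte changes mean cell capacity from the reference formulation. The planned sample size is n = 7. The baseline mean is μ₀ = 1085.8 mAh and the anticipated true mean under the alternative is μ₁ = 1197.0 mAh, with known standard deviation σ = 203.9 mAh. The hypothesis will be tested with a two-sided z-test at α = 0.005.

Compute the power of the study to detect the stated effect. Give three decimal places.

Standardized effect: d = |μ₁ − μ₀| / σ = |1197.0 − 1085.8| / 203.9 = 0.5454
Noncentrality parameter: δ = d·√n = 0.5454 × √7 = 1.4429
Two-sided α = 0.005 → critical value z_{0.0025} = 2.807.
Power = Φ(δ − 2.807) + Φ(−δ − 2.807) = Φ(-1.364) + Φ(-4.250) = 0.0863 + 0.0000 = 0.0863.

Power ≈ 0.086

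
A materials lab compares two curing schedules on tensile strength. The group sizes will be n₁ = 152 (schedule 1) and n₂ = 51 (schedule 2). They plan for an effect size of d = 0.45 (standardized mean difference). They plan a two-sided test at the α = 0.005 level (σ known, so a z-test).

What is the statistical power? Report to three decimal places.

Noncentrality parameter: δ = d / √(1/n₁ + 1/n₂) = 0.45 / √(1/152 + 1/51) = 2.7808
Two-sided α = 0.005 → critical value z_{0.0025} = 2.807.
Power = Φ(δ − 2.807) + Φ(−δ − 2.807) = Φ(-0.026) + Φ(-5.588) = 0.4895 + 0.0000 = 0.4895.

Power ≈ 0.490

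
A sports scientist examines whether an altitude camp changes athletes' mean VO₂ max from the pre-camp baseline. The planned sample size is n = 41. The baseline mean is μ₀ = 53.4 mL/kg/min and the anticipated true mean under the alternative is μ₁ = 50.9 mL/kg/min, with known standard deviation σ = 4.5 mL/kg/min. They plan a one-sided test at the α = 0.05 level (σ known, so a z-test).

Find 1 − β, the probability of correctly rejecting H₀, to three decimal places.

Power ≈ 0.972

Standardized effect: d = |μ₁ − μ₀| / σ = |50.9 − 53.4| / 4.5 = 0.5556
Noncentrality parameter: δ = d·√n = 0.5556 × √41 = 3.5573
One-sided α = 0.05 → critical value z_{0.05} = 1.645.
Power = Φ(δ − 1.645) = Φ(1.912) = 0.9721.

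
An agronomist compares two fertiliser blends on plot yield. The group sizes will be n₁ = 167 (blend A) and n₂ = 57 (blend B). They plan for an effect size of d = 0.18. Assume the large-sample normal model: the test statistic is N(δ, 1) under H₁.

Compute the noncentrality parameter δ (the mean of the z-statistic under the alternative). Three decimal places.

The noncentrality parameter scales effect size by the design's sample-size factor: δ = d / √(1/n₁ + 1/n₂) = 0.18 / √(1/167 + 1/57) = 1.1734

δ ≈ 1.173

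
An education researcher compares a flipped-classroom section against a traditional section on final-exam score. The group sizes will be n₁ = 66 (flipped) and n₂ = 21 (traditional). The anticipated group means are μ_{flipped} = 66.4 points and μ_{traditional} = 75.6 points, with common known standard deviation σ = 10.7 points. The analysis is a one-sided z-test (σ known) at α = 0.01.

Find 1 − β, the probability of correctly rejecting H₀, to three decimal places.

Standardized effect: d = |μ_{flipped} − μ_{traditional}| / σ = |66.4 − 75.6| / 10.7 = 0.8598
Noncentrality parameter: δ = d / √(1/n₁ + 1/n₂) = 0.8598 / √(1/66 + 1/21) = 3.4318
Critical value for a one-sided test at α = 0.01: z_α = 2.326.
Power = Φ(δ − 2.326) = Φ(1.105) = 0.8655.

Power ≈ 0.866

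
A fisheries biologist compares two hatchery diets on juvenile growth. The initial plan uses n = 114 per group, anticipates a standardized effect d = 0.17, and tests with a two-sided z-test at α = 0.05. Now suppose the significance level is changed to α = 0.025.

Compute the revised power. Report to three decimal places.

δ = d·√(n/2) = 0.17 × √(114/2) = 1.2835 (unchanged). New critical value: z_{0.0125} = 2.241.
Revised power = Φ(δ − 2.241) + Φ(−δ − 2.241) = Φ(-0.958) + Φ(-3.525) = 0.1690 + 0.0002 = 0.1693.

Power ≈ 0.169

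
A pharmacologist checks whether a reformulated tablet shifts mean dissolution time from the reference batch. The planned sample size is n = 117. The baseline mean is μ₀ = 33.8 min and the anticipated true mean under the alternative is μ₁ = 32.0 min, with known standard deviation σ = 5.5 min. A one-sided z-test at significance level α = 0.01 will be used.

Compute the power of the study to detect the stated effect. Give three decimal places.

Power ≈ 0.888

Standardized effect: d = |μ₁ − μ₀| / σ = |32.0 − 33.8| / 5.5 = 0.3273
Noncentrality parameter: δ = d·√n = 0.3273 × √117 = 3.5400
Critical value for a one-sided test at α = 0.01: z_α = 2.326.
Power = P(Z > 2.326 − δ) = Φ(1.214) = 0.8876.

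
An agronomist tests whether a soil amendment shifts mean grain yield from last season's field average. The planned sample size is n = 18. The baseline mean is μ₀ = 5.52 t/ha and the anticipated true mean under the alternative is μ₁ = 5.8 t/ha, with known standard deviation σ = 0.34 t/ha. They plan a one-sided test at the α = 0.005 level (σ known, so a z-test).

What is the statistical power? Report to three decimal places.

Standardized effect: d = |μ₁ − μ₀| / σ = |5.8 − 5.52| / 0.34 = 0.8235
Noncentrality parameter: δ = d·√n = 0.8235 × √18 = 3.4939
Critical value for a one-sided test at α = 0.005: z_α = 2.576.
Power = Φ(δ − 2.576) = Φ(0.918) = 0.8207.

Power ≈ 0.821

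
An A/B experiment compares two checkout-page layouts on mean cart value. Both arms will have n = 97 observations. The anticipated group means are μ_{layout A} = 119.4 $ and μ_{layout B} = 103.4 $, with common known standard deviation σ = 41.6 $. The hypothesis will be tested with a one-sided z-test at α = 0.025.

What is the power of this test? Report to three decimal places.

Power ≈ 0.764

Standardized effect: d = |μ_{layout A} − μ_{layout B}| / σ = |119.4 − 103.4| / 41.6 = 0.3846
Noncentrality parameter: δ = d·√(n/2) = 0.3846 × √(97/2) = 2.6785
Critical value for a one-sided test at α = 0.025: z_α = 1.960.
Power = P(Z > 1.960 − δ) = Φ(0.719) = 0.7638.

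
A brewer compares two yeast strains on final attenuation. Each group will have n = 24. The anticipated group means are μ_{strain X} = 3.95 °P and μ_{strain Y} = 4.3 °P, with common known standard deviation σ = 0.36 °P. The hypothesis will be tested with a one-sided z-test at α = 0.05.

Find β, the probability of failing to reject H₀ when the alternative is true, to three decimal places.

β ≈ 0.042

Standardized effect: d = |μ_{strain X} − μ_{strain Y}| / σ = |3.95 − 4.3| / 0.36 = 0.9722
Noncentrality parameter: δ = d·√(n/2) = 0.9722 × √(24/2) = 3.3679
Critical value for a one-sided test at α = 0.05: z_α = 1.645.
Power = P(Z > 1.645 − δ) = Φ(1.723) = 0.9576.
Type II error: β = 1 − power = 1 − 0.9576 = 0.0424.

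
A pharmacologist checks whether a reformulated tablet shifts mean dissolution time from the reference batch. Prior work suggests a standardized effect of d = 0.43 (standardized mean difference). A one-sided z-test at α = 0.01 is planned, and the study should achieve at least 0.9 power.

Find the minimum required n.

n = 71

Set Φ(δ − 2.326) = 0.9; then δ − 2.326 = Φ⁻¹(0.9) = 1.282, giving δ = 3.608.
δ = d·√n ⇒ n = (δ/d)² = (3.608 / 0.43)² = 70.40.
Rounding up, n = 71.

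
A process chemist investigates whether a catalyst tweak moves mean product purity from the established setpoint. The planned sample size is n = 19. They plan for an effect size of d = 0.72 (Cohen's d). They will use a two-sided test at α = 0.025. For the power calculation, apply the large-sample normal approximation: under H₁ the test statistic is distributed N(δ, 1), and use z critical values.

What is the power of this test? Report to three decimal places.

Power ≈ 0.815

Noncentrality parameter: δ = d·√n = 0.72 × √19 = 3.1384
Critical value for a two-sided test at α = 0.025: z_{α/2} = 2.241.
Power = Φ(δ − 2.241) + Φ(−δ − 2.241) = Φ(0.897) + Φ(-5.380) = 0.8151 + 0.0000 = 0.8151.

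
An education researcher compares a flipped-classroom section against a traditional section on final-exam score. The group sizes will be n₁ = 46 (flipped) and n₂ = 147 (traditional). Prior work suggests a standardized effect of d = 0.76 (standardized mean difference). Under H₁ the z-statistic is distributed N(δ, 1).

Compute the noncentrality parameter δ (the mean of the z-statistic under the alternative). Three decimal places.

δ ≈ 4.499

δ = d / √(1/n₁ + 1/n₂) = 0.76 / √(1/46 + 1/147) = 4.4985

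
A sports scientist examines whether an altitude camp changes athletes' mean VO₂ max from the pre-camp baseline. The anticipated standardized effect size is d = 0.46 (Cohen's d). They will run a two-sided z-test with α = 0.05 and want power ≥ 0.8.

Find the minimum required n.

Set Φ(δ − 1.960) = 0.8; then δ − 1.960 = Φ⁻¹(0.8) = 0.842, giving δ = 2.802.
(Ignoring the negligible lower-tail rejection probability gives the usual closed-form inversion.)
δ = d·√n ⇒ n = (δ/d)² = (2.802 / 0.46)² = 37.09.
Rounding up, n = 38.

n = 38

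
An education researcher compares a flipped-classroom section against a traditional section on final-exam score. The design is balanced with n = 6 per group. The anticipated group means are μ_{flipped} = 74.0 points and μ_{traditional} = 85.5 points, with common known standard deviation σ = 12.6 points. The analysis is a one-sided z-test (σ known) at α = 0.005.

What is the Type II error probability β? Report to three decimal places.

Standardized effect: d = |μ_{flipped} − μ_{traditional}| / σ = |74.0 − 85.5| / 12.6 = 0.9127
Noncentrality parameter: δ = d·√(n/2) = 0.9127 × √(6/2) = 1.5808
Critical value for a one-sided test at α = 0.005: z_α = 2.576.
Power = P(Z > 2.576 − δ) = Φ(-0.995) = 0.1599.
Type II error: β = 1 − power = 1 − 0.1599 = 0.8401.

β ≈ 0.840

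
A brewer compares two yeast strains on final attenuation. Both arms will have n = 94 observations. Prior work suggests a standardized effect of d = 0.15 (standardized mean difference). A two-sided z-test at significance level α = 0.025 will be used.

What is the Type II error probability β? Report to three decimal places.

β ≈ 0.887

Noncentrality parameter: δ = d·√(n/2) = 0.15 × √(94/2) = 1.0283
Two-sided α = 0.025 → critical value z_{0.0125} = 2.241.
Power = Φ(δ − 2.241) + Φ(−δ − 2.241) = Φ(-1.213) + Φ(-3.270) = 0.1126 + 0.0005 = 0.1131.
Type II error: β = 1 − power = 1 − 0.1131 = 0.8869.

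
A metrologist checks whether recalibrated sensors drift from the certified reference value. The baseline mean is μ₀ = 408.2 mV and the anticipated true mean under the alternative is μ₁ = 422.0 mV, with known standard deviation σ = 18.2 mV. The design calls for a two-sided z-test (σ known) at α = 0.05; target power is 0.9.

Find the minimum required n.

n = 19

Standardized effect: d = |μ₁ − μ₀| / σ = |422.0 − 408.2| / 18.2 = 0.7582
Set Φ(δ − 1.960) = 0.9; then δ − 1.960 = Φ⁻¹(0.9) = 1.282, giving δ = 3.242.
(Ignoring the negligible lower-tail rejection probability gives the usual closed-form inversion.)
δ = d·√n ⇒ n = (δ/d)² = (3.242 / 0.7582)² = 18.28.
Rounding up, n = 19.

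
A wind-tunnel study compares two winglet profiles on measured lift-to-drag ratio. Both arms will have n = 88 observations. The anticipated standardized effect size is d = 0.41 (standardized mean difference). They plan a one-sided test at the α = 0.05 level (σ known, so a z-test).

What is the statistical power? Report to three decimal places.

Noncentrality parameter: δ = d·√(n/2) = 0.41 × √(88/2) = 2.7196
Critical value for a one-sided test at α = 0.05: z_α = 1.645.
Power = P(Z > 1.645 − δ) = Φ(1.075) = 0.8588.

Power ≈ 0.859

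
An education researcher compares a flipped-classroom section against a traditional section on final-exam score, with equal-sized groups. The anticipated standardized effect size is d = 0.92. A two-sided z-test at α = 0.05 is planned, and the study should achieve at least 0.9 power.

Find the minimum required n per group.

Set Φ(δ − 1.960) = 0.9; then δ − 1.960 = Φ⁻¹(0.9) = 1.282, giving δ = 3.242.
(For δ > 0 the lower-tail rejection region contributes negligibly to power, so the one-term inversion is standard.)
δ = d·√(n/2) ⇒ n = 2(δ/d)² = 2 × (3.242 / 0.92)² = 24.83.
Rounding up, n = 25 per group.

n = 25 per group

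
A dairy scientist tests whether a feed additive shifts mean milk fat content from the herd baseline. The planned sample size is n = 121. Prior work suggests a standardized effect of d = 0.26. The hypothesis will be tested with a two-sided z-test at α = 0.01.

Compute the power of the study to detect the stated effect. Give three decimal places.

Power ≈ 0.612

Noncentrality parameter: δ = d·√n = 0.26 × √121 = 2.8600
Critical value for a two-sided test at α = 0.01: z_{α/2} = 2.576.
Power = Φ(δ − 2.576) + Φ(−δ − 2.576) = Φ(0.284) + Φ(-5.436) = 0.6119 + 0.0000 = 0.6119.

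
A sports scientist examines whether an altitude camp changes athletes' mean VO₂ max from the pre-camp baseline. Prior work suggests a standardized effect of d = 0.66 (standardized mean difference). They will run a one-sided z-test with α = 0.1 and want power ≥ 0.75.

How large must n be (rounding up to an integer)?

n = 9

Set Φ(δ − 1.282) = 0.75; then δ − 1.282 = Φ⁻¹(0.75) = 0.674, giving δ = 1.956.
δ = d·√n ⇒ n = (δ/d)² = (1.956 / 0.66)² = 8.78.
Round up to the next whole unit.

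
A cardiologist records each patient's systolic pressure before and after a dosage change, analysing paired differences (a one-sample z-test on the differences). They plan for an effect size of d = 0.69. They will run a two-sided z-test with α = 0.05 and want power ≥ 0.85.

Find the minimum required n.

n = 19

Set Φ(δ − 1.960) = 0.85; then δ − 1.960 = Φ⁻¹(0.85) = 1.036, giving δ = 2.996.
(Ignoring the negligible lower-tail rejection probability gives the usual closed-form inversion.)
δ = d·√n ⇒ n = (δ/d)² = (2.996 / 0.69)² = 18.86.
Rounding up, n = 19.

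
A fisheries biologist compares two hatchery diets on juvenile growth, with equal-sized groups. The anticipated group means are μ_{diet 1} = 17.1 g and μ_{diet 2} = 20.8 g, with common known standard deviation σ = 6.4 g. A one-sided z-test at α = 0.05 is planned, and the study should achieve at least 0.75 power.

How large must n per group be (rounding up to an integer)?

n = 33 per group

Standardized effect: d = |μ_{diet 1} − μ_{diet 2}| / σ = |17.1 − 20.8| / 6.4 = 0.5781
Set Φ(δ − 1.645) = 0.75; then δ − 1.645 = Φ⁻¹(0.75) = 0.674, giving δ = 2.319.
δ = d·√(n/2) ⇒ n = 2(δ/d)² = 2 × (2.319 / 0.5781)² = 32.19.
Round up to the next whole unit.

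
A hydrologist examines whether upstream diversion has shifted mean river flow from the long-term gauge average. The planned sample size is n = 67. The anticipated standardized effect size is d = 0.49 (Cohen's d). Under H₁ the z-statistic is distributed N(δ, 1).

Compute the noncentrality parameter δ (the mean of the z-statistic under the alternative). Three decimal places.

δ ≈ 4.011

The noncentrality parameter scales effect size by the design's sample-size factor: δ = d·√n = 0.49 × √67 = 4.0108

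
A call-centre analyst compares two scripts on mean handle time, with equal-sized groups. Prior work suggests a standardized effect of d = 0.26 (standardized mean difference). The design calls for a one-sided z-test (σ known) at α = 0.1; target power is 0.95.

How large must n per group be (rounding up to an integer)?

For power 0.95 need Φ(δ − z_{0.1}) = 0.95, so δ = z_{0.1} + z_{0.05} = 1.282 + 1.645 = 2.926.
δ = d·√(n/2) ⇒ n = 2(δ/d)² = 2 × (2.926 / 0.26)² = 253.37.
Round up to the next whole unit.

n = 254 per group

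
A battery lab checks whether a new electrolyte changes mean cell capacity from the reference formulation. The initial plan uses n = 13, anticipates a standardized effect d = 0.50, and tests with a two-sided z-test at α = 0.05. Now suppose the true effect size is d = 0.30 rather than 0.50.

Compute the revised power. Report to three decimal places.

Power ≈ 0.191

With d = 0.30: δ = d·√n = 0.30 × √13 = 1.0817. Critical value z_{0.025} = 1.960.
Revised power = Φ(δ − 1.960) + Φ(−δ − 1.960) = Φ(-0.878) + Φ(-3.042) = 0.1899 + 0.0012 = 0.1911.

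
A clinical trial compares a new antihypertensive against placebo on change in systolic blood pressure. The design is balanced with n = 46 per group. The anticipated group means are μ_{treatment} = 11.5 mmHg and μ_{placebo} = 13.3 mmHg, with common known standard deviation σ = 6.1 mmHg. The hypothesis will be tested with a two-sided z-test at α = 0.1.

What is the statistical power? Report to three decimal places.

Standardized effect: d = |μ_{treatment} − μ_{placebo}| / σ = |11.5 − 13.3| / 6.1 = 0.2951
Noncentrality parameter: λ = d·√(n/2) = 0.2951 × √(46/2) = 1.4152
Critical value for a two-sided test at α = 0.1: z_{α/2} = 1.645.
Power = Φ(λ − 1.645) + Φ(−λ − 1.645) = Φ(-0.230) + Φ(-3.060) = 0.4092 + 0.0011 = 0.4103.

Power ≈ 0.410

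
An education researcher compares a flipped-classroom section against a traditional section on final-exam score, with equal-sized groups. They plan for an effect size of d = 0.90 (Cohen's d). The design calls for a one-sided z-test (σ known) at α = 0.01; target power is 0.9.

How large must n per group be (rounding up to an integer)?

n = 33 per group

For power 0.9 need Φ(δ − z_{0.01}) = 0.9, so δ = z_{0.01} + z_{0.10} = 2.326 + 1.282 = 3.608.
δ = d·√(n/2) ⇒ n = 2(δ/d)² = 2 × (3.608 / 0.90)² = 32.14.
Rounding up, n = 33 per group.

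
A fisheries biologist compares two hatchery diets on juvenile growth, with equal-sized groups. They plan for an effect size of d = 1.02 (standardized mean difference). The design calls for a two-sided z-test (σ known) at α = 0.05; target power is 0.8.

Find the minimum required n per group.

n = 16 per group

Set Φ(δ − 1.960) = 0.8; then δ − 1.960 = Φ⁻¹(0.8) = 0.842, giving δ = 2.802.
(Ignoring the negligible lower-tail rejection probability gives the usual closed-form inversion.)
δ = d·√(n/2) ⇒ n = 2(δ/d)² = 2 × (2.802 / 1.02)² = 15.09.
Rounding up, n = 16 per group.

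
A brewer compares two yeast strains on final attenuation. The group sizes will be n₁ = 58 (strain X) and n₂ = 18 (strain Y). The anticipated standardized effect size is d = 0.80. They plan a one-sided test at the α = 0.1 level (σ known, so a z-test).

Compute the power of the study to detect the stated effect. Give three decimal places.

Noncentrality parameter: δ = d / √(1/n₁ + 1/n₂) = 0.80 / √(1/58 + 1/18) = 2.9651
Critical value for a one-sided test at α = 0.1: z_α = 1.282.
Power = P(Z > 1.282 − δ) = Φ(1.684) = 0.9539.

Power ≈ 0.954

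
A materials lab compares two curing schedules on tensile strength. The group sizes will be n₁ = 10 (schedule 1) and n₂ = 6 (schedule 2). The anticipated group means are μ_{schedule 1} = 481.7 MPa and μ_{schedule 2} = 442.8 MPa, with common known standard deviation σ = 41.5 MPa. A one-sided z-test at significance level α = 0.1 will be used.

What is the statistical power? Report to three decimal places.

Standardized effect: d = |μ_{schedule 1} − μ_{schedule 2}| / σ = |481.7 − 442.8| / 41.5 = 0.9373
Noncentrality parameter: δ = d / √(1/n₁ + 1/n₂) = 0.9373 / √(1/10 + 1/6) = 1.8152
Critical value for a one-sided test at α = 0.1: z_α = 1.282.
Power = P(Z > 1.282 − δ) = Φ(0.534) = 0.7032.

Power ≈ 0.703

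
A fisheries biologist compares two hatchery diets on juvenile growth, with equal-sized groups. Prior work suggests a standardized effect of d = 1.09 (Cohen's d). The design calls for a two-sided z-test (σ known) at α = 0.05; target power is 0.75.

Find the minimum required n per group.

Set Φ(δ − 1.960) = 0.75; then δ − 1.960 = Φ⁻¹(0.75) = 0.674, giving δ = 2.634.
(The Φ(−δ − z_{α/2}) term is vanishingly small for δ > 0 and is dropped in the standard sample-size formula.)
δ = d·√(n/2) ⇒ n = 2(δ/d)² = 2 × (2.634 / 1.09)² = 11.68.
Rounding up, n = 12 per group.

n = 12 per group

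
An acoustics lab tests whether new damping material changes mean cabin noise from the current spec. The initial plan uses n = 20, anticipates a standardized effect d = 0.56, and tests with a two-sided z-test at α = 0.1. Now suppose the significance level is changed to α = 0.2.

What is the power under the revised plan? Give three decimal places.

Power ≈ 0.889

δ = d·√n = 0.56 × √20 = 2.5044 (unchanged). New critical value: z_{0.1} = 1.282.
Revised power = Φ(δ − 1.282) + Φ(−δ − 1.282) = Φ(1.223) + Φ(-3.786) = 0.8893 + 0.0001 = 0.8894.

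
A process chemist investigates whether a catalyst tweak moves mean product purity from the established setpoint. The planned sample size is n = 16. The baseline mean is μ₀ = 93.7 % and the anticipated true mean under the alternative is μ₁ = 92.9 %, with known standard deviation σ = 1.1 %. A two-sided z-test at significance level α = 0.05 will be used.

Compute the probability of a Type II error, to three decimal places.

Standardized effect: d = |μ₁ − μ₀| / σ = |92.9 − 93.7| / 1.1 = 0.7273
Noncentrality parameter: δ = d·√n = 0.7273 × √16 = 2.9091
Critical value for a two-sided test at α = 0.05: z_{α/2} = 1.960.
Power = Φ(δ − 1.960) + Φ(−δ − 1.960) = Φ(0.949) + Φ(-4.869) = 0.8287 + 0.0000 = 0.8287.
Type II error: β = 1 − power = 1 − 0.8287 = 0.1713.

β ≈ 0.171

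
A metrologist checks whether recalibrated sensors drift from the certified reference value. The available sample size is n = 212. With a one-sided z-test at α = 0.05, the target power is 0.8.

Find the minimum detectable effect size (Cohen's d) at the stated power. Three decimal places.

d ≈ 0.171

Required noncentrality: δ = z_{0.05} + z_{0.20} = 1.645 + 0.842 = 2.486.
δ = d·√n ⇒ d = δ/√n = 2.486/√212 = 0.1708.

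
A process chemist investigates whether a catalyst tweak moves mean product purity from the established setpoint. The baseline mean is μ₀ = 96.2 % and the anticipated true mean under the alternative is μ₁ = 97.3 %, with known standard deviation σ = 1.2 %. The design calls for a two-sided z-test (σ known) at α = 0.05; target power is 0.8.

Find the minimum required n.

n = 10

Standardized effect: d = |μ₁ − μ₀| / σ = |97.3 − 96.2| / 1.2 = 0.9167
Set Φ(δ − 1.960) = 0.8; then δ − 1.960 = Φ⁻¹(0.8) = 0.842, giving δ = 2.802.
(For δ > 0 the lower-tail rejection region contributes negligibly to power, so the one-term inversion is standard.)
δ = d·√n ⇒ n = (δ/d)² = (2.802 / 0.9167)² = 9.34.
Rounding up, n = 10.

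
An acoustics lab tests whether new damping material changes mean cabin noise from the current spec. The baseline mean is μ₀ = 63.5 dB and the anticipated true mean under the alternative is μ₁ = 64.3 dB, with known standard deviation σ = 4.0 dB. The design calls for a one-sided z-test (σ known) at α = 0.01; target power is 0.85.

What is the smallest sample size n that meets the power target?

Standardized effect: d = |μ₁ − μ₀| / σ = |64.3 − 63.5| / 4.0 = 0.2000
Set Φ(δ − 2.326) = 0.85; then δ − 2.326 = Φ⁻¹(0.85) = 1.036, giving δ = 3.363.
δ = d·√n ⇒ n = (δ/d)² = (3.363 / 0.2000)² = 282.71.
Rounding up, n = 283.

n = 283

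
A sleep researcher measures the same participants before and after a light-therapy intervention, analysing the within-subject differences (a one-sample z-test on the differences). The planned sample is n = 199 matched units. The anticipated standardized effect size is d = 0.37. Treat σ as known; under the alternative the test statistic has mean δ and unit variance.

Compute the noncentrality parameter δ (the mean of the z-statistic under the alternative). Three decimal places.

δ ≈ 5.219

δ = d·√n = 0.37 × √199 = 5.2195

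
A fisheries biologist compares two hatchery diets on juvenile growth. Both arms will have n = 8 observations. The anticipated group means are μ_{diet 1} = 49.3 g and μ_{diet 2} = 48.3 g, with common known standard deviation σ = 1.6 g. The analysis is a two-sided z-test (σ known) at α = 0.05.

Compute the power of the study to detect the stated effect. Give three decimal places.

Standardized effect: d = |μ_{diet 1} − μ_{diet 2}| / σ = |49.3 − 48.3| / 1.6 = 0.6250
Noncentrality parameter: δ = d·√(n/2) = 0.6250 × √(8/2) = 1.2500
Two-sided α = 0.05 → critical value z_{0.025} = 1.960.
Power = Φ(δ − 1.960) + Φ(−δ − 1.960) = Φ(-0.710) + Φ(-3.210) = 0.2389 + 0.0007 = 0.2395.

Power ≈ 0.240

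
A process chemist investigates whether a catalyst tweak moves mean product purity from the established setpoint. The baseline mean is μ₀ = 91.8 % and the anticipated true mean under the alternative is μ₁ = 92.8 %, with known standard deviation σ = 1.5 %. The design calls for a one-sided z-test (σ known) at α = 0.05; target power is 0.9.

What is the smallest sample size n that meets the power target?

n = 20

Standardized effect: d = |μ₁ − μ₀| / σ = |92.8 − 91.8| / 1.5 = 0.6667
Set Φ(δ − 1.645) = 0.9; then δ − 1.645 = Φ⁻¹(0.9) = 1.282, giving δ = 2.926.
δ = d·√n ⇒ n = (δ/d)² = (2.926 / 0.6667)² = 19.27.
Round up to the next whole unit.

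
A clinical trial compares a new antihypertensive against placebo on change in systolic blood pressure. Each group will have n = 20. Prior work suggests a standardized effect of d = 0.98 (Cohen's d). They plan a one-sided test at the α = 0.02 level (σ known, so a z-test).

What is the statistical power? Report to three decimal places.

Noncentrality parameter: δ = d·√(n/2) = 0.98 × √(20/2) = 3.0990
Critical value for a one-sided test at α = 0.02: z_α = 2.054.
Power = P(Z > 2.054 − δ) = Φ(1.045) = 0.8521.

Power ≈ 0.852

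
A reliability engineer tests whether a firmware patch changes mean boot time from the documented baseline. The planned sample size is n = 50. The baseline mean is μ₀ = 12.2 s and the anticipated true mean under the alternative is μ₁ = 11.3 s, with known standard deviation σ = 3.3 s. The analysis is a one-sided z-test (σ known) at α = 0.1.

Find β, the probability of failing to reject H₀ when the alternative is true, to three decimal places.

β ≈ 0.259

Standardized effect: d = |μ₁ − μ₀| / σ = |11.3 − 12.2| / 3.3 = 0.2727
Noncentrality parameter: δ = d·√n = 0.2727 × √50 = 1.9285
Critical value for a one-sided test at α = 0.1: z_α = 1.282.
Power = P(Z > 1.282 − δ) = Φ(0.647) = 0.7412.
Type II error: β = 1 − power = 1 − 0.7412 = 0.2588.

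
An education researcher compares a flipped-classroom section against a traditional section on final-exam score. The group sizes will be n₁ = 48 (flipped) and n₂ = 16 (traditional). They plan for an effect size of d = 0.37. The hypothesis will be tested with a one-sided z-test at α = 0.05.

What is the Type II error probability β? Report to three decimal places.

β ≈ 0.642

Noncentrality parameter: δ = d / √(1/n₁ + 1/n₂) = 0.37 / √(1/48 + 1/16) = 1.2817
Critical value for a one-sided test at α = 0.05: z_α = 1.645.
Power = P(Z > 1.645 − δ) = Φ(-0.363) = 0.3583.
Type II error: β = 1 − power = 1 − 0.3583 = 0.6417.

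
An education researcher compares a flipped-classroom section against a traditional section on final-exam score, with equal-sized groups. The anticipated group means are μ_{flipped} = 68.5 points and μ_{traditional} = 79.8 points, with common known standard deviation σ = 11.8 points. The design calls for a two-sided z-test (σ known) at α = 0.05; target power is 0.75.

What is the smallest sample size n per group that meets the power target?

n = 16 per group

Standardized effect: d = |μ_{flipped} − μ_{traditional}| / σ = |68.5 − 79.8| / 11.8 = 0.9576
For power 0.75 need Φ(δ − z_{0.025}) = 0.75, so δ = z_{0.025} + z_{0.25} = 1.960 + 0.674 = 2.634.
(For δ > 0 the lower-tail rejection region contributes negligibly to power, so the one-term inversion is standard.)
δ = d·√(n/2) ⇒ n = 2(δ/d)² = 2 × (2.634 / 0.9576)² = 15.14.
Rounding up, n = 16 per group.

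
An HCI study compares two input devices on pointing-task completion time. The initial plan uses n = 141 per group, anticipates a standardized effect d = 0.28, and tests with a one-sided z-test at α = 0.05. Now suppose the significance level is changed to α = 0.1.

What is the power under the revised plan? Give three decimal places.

Power ≈ 0.858

δ = d·√(n/2) = 0.28 × √(141/2) = 2.3510 (unchanged). New critical value: z_{0.1} = 1.282.
Revised power = P(Z > 1.282 − δ) = Φ(1.069) = 0.8576.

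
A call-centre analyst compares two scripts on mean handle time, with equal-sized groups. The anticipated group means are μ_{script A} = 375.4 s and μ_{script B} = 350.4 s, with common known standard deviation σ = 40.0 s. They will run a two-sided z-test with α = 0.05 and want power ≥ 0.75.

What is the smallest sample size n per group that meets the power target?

Standardized effect: d = |μ_{script A} − μ_{script B}| / σ = |375.4 − 350.4| / 40.0 = 0.6250
Set Φ(δ − 1.960) = 0.75; then δ − 1.960 = Φ⁻¹(0.75) = 0.674, giving δ = 2.634.
(The Φ(−δ − z_{α/2}) term is vanishingly small for δ > 0 and is dropped in the standard sample-size formula.)
δ = d·√(n/2) ⇒ n = 2(δ/d)² = 2 × (2.634 / 0.6250)² = 35.53.
Rounding up, n = 36 per group.

n = 36 per group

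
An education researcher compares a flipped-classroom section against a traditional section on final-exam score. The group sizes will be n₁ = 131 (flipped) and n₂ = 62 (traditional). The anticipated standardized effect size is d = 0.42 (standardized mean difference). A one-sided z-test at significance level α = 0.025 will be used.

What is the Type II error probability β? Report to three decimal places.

Noncentrality parameter: δ = d / √(1/n₁ + 1/n₂) = 0.42 / √(1/131 + 1/62) = 2.7246
Critical value for a one-sided test at α = 0.025: z_α = 1.960.
Power = P(Z > 1.960 − δ) = Φ(0.765) = 0.7778.
Type II error: β = 1 − power = 1 − 0.7778 = 0.2222.

β ≈ 0.222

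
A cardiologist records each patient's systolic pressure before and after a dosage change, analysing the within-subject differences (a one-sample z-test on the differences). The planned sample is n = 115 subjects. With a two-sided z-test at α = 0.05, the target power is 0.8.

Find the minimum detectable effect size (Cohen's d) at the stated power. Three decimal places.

Need Φ(δ − 1.960) = 0.8, so δ = 1.960 + 0.842 = 2.802.
(Lower-tail contribution to power is negligible for δ > 0.)
δ = d·√n ⇒ d = δ/√n = 2.802/√115 = 0.2612.

d ≈ 0.261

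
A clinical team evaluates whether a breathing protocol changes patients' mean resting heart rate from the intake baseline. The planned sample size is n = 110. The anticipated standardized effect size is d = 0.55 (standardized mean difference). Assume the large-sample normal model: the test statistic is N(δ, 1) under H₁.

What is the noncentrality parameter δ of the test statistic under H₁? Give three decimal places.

δ ≈ 5.768

The noncentrality parameter scales effect size by the design's sample-size factor: δ = d·√n = 0.55 × √110 = 5.7684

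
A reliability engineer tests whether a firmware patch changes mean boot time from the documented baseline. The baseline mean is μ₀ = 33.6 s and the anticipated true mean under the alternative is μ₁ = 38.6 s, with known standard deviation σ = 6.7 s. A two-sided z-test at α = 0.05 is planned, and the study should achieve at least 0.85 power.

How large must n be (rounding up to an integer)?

Standardized effect: d = |μ₁ − μ₀| / σ = |38.6 − 33.6| / 6.7 = 0.7463
For power 0.85 need Φ(δ − z_{0.025}) = 0.85, so δ = z_{0.025} + z_{0.15} = 1.960 + 1.036 = 2.996.
(For δ > 0 the lower-tail rejection region contributes negligibly to power, so the one-term inversion is standard.)
δ = d·√n ⇒ n = (δ/d)² = (2.996 / 0.7463)² = 16.12.
Round up to the next whole unit.

n = 17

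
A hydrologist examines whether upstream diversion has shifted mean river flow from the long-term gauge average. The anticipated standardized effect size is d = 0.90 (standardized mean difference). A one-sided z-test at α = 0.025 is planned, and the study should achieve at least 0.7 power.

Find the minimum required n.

Set Φ(δ − 1.960) = 0.7; then δ − 1.960 = Φ⁻¹(0.7) = 0.524, giving δ = 2.484.
δ = d·√n ⇒ n = (δ/d)² = (2.484 / 0.90)² = 7.62.
Round up to the next whole unit.

n = 8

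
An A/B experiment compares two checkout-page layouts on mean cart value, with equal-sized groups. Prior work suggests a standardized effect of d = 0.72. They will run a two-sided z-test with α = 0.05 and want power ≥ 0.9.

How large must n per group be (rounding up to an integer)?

Set Φ(δ − 1.960) = 0.9; then δ − 1.960 = Φ⁻¹(0.9) = 1.282, giving δ = 3.242.
(For δ > 0 the lower-tail rejection region contributes negligibly to power, so the one-term inversion is standard.)
δ = d·√(n/2) ⇒ n = 2(δ/d)² = 2 × (3.242 / 0.72)² = 40.54.
Round up to the next whole unit.

n = 41 per group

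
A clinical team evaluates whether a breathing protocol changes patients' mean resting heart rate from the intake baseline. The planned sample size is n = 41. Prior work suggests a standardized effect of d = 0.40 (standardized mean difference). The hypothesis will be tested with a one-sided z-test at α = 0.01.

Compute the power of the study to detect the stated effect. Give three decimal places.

Noncentrality parameter: δ = d·√n = 0.40 × √41 = 2.5612
One-sided α = 0.01 → critical value z_{0.01} = 2.326.
Power = P(Z > 2.326 − δ) = Φ(0.235) = 0.5929.

Power ≈ 0.593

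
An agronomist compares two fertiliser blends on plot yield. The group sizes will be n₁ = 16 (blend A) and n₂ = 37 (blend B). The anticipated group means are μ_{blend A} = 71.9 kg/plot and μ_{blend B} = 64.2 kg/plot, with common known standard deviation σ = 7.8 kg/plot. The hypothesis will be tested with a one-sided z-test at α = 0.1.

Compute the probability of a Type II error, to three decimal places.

β ≈ 0.022

Standardized effect: d = |μ_{blend A} − μ_{blend B}| / σ = |71.9 − 64.2| / 7.8 = 0.9872
Noncentrality parameter: δ = d / √(1/n₁ + 1/n₂) = 0.9872 / √(1/16 + 1/37) = 3.2993
One-sided α = 0.1 → critical value z_{0.1} = 1.282.
Power = P(Z > 1.282 − δ) = Φ(2.018) = 0.9782.
Type II error: β = 1 − power = 1 − 0.9782 = 0.0218.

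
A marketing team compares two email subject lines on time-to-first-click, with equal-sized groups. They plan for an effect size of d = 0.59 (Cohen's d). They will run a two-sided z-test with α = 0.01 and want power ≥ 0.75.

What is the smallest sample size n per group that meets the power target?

Set Φ(δ − 2.576) = 0.75; then δ − 2.576 = Φ⁻¹(0.75) = 0.674, giving δ = 3.250.
(Ignoring the negligible lower-tail rejection probability gives the usual closed-form inversion.)
δ = d·√(n/2) ⇒ n = 2(δ/d)² = 2 × (3.250 / 0.59)² = 60.70.
Round up to the next whole unit.

n = 61 per group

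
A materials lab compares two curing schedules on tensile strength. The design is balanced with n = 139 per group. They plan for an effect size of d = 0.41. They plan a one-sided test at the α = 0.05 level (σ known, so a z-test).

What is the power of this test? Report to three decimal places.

Noncentrality parameter: δ = d·√(n/2) = 0.41 × √(139/2) = 3.4180
One-sided α = 0.05 → critical value z_{0.05} = 1.645.
Power = Φ(δ − 1.645) = Φ(1.773) = 0.9619.

Power ≈ 0.962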